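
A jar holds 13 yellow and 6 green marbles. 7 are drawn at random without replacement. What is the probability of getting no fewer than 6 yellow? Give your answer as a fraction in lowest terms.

There are C(19,7) = 50388 ways to choose the 7.
Favorable selections (no fewer than 6 yellow): C(13,6)·C(6,1) + C(13,7)·C(6,0) = 10296 + 1716 = 12012.
Probability = 12012/50388 = 77/323.

77/323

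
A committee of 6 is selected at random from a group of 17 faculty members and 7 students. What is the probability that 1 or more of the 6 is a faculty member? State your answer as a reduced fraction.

19227/19228

There are C(24,6) = 134596 ways to choose the 6.
Favorable selections (1 or more faculty member): C(17,1)·C(7,5) + C(17,2)·C(7,4) + C(17,3)·C(7,3) + C(17,4)·C(7,2) + C(17,5)·C(7,1) + C(17,6)·C(7,0) = 357 + 4760 + 23800 + 49980 + 43316 + 12376 = 134589.
Probability = 134589/134596 = 19227/19228.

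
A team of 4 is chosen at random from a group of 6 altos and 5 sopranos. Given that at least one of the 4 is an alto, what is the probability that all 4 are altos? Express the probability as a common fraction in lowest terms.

3/65

Work in counts. Selections with at least one alto: C(11,4) − C(5,4) = 330 − 5 = 325.
Of those, selections where all 4 are altos: C(6,4) = 15.
Conditional probability = 15/325 = 3/65.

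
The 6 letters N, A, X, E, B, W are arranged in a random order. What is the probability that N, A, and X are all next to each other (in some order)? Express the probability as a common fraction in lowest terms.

There are 6! = 720 arrangements.
Treat the three as one block: 4! placements × 3! orders within the block = 24·6 = 144.
Probability = 144/720 = 1/5.

1/5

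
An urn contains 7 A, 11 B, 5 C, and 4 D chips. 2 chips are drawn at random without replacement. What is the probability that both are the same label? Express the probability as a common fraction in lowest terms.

There are C(27,2) = 351 ways to draw 2 chips.
All same label: C(7,2) + C(11,2) + C(5,2) + C(4,2) = 21 + 55 + 10 + 6 = 92.
Probability = 92/351.

92/351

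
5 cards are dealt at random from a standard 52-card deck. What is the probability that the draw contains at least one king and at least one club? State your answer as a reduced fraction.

There are C(52,5) = 2598960 possible draws.
By inclusion-exclusion on the complements, draws missing all kings or all clubs: C(48,5) + C(39,5) − C(36,5) = 1712304 + 575757 − 376992 = 1911069.
So draws with at least one of each: 2598960 − 1911069 = 687891, probability 687891/2598960 = 229297/866320.

229297/866320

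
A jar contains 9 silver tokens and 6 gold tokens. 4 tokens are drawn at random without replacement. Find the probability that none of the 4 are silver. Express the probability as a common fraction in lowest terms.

1/91

There are C(15,4) = 1365 possible selections.
Selections with no silver (all gold): C(6,4) = 15.
Probability = 15/1365 = 1/91.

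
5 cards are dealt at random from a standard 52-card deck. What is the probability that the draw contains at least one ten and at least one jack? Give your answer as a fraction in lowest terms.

6509/64974

There are C(52,5) = 2598960 possible draws.
By inclusion-exclusion on the complements, draws missing all tens or all jacks: C(48,5) + C(48,5) − C(44,5) = 1712304 + 1712304 − 1086008 = 2338600.
So draws with at least one of each: 2598960 − 2338600 = 260360, probability 260360/2598960 = 6509/64974.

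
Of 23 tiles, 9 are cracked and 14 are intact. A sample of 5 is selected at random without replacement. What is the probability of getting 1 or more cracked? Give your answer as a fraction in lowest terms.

There are C(23,5) = 33649 ways to choose the 5.
The complement is all 5 are intact: C(14,5) = 2002.
Probability = 1 − 2002/33649 = 31647/33649 = 411/437.

411/437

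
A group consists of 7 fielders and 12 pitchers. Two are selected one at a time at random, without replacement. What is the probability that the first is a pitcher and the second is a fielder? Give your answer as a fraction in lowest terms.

Multiply the conditional probabilities at each draw: 12/19 · 7/18 = 84/342 = 14/57.

14/57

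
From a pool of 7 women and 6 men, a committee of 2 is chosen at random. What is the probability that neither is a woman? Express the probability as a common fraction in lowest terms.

There are C(13,2) = 78 possible selections.
Selections with no women (all men): C(6,2) = 15.
Probability = 15/78 = 5/26.

5/26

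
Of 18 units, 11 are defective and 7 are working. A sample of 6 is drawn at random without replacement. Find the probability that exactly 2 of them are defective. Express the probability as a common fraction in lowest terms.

275/2652

Total number of selections: C(18,6) = 18564.
Selections with exactly 2 defective: choose 2 of the 11 defective and 4 of the 7 working, C(11,2)·C(7,4) = 55·35 = 1925.
Probability = 1925/18564 = 275/2652.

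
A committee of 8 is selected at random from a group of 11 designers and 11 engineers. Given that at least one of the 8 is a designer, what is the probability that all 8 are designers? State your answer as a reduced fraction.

Work in counts. Selections with at least one designer: C(22,8) − C(11,8) = 319770 − 165 = 319605.
Of those, selections where all 8 are designers: C(11,8) = 165.
Conditional probability = 165/319605 = 1/1937.

1/1937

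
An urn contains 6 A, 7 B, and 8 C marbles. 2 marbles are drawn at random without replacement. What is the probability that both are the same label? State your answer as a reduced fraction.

32/105

There are C(21,2) = 210 ways to draw 2 marbles.
All same label: C(6,2) + C(7,2) + C(8,2) = 15 + 21 + 28 = 64.
Probability = 64/210 = 32/105.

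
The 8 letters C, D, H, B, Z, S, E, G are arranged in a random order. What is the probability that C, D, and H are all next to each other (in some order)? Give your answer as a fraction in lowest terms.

3/28

There are 8! = 40320 arrangements.
Treat the three as one block: 6! placements × 3! orders within the block = 720·6 = 4320.
Probability = 4320/40320 = 3/28.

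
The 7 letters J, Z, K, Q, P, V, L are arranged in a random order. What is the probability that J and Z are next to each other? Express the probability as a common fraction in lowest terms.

There are 7! = 5040 arrangements.
Treat J and Z as a block: 6! arrangements of the blocks × 2 orders within the block = 2·720 = 1440.
Probability = 1440/5040 = 2/7.

2/7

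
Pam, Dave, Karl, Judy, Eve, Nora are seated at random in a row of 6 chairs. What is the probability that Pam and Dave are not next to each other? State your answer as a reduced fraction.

There are 6! = 720 arrangements.
Arrangements with Pam and Dave adjacent: 2·5! = 240.
So not adjacent: 720 − 240 = 480, probability 480/720 = 2/3.

2/3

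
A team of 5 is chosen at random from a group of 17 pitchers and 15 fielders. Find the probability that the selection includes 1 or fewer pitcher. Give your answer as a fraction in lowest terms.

There are C(32,5) = 201376 ways to choose the 5.
Favorable selections (1 or fewer pitcher): C(17,0)·C(15,5) + C(17,1)·C(15,4) = 3003 + 23205 = 26208.
Probability = 26208/201376 = 117/899.

117/899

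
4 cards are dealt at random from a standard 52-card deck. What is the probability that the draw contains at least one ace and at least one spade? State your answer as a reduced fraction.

52799/270725

There are C(52,4) = 270725 possible draws.
By inclusion-exclusion on the complements, draws missing all aces or all spades: C(48,4) + C(39,4) − C(36,4) = 194580 + 82251 − 58905 = 217926.
So draws with at least one of each: 270725 − 217926 = 52799, probability 52799/270725.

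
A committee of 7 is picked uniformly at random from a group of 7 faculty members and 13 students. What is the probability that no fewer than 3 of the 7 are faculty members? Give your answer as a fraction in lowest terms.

129/272

There are C(20,7) = 77520 ways to choose the 7.
Count the complement (fewer than 3 faculty members): C(7,0)·C(13,7) + C(7,1)·C(13,6) + C(7,2)·C(13,5) = 1716 + 12012 + 27027 = 40755.
Probability = 1 − 40755/77520 = 36765/77520 = 129/272.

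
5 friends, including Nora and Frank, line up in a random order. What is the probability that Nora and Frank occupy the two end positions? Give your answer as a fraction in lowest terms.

1/10

There are 5! = 120 arrangements.
Place Nora and Frank at the ends in 2 ways, arrange the remaining 3 in 3! = 6 ways: 2·6 = 12.
Probability = 12/120 = 1/10.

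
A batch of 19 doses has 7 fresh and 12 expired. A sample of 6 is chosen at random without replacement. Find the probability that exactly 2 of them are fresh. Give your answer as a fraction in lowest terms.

495/1292

The sample space is all 6-subsets of the 19: C(19,6) = 27132.
Selections with exactly 2 fresh: choose 2 of the 7 fresh and 4 of the 12 expired, C(7,2)·C(12,4) = 21·495 = 10395.
Probability = 10395/27132 = 495/1292.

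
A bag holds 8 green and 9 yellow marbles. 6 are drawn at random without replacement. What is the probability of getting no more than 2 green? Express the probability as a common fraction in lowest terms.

Total selections: C(17,6) = 12376.
Favorable selections (no more than 2 green): C(8,0)·C(9,6) + C(8,1)·C(9,5) + C(8,2)·C(9,4) = 84 + 1008 + 3528 = 4620.
Probability = 4620/12376 = 165/442.

165/442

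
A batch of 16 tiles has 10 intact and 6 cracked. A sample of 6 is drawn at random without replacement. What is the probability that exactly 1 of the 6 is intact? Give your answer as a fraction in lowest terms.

The sample space is all 6-subsets of the 16: C(16,6) = 8008.
Selections with exactly 1 intact: choose 1 of the 10 intact and 5 of the 6 cracked, C(10,1)·C(6,5) = 10·6 = 60.
Probability = 60/8008 = 15/2002.

15/2002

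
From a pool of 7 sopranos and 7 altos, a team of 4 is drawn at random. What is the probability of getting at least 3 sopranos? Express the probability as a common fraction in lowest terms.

40/143

Total selections: C(14,4) = 1001.
Favorable selections (at least 3 sopranos): C(7,3)·C(7,1) + C(7,4)·C(7,0) = 245 + 35 = 280.
Probability = 280/1001 = 40/143.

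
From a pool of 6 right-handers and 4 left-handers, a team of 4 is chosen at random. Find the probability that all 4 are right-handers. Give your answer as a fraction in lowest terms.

There are C(10,4) = 210 possible selections.
Selections with all right-handers: C(6,4) = 15.
Probability = 15/210 = 1/14.

1/14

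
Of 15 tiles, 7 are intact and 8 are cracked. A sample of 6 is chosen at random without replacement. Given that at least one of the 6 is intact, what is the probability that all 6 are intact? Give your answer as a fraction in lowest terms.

1/711

Work in counts. Selections with at least one intact: C(15,6) − C(8,6) = 5005 − 28 = 4977.
Of those, selections where all 6 are intact: C(7,6) = 7.
Conditional probability = 7/4977 = 1/711.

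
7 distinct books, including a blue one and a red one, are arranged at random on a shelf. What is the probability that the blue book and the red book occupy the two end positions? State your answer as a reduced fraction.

There are 7! = 5040 arrangements.
Place the blue book and the red book at the ends in 2 ways, arrange the remaining 5 in 5! = 120 ways: 2·120 = 240.
Probability = 240/5040 = 1/21.

1/21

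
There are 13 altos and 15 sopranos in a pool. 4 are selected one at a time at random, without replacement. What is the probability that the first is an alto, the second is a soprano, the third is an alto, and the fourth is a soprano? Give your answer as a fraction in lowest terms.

1/15

Multiply the conditional probabilities at each draw: 13/28 · 15/27 · 12/26 · 14/25 = 32760/491400 = 1/15.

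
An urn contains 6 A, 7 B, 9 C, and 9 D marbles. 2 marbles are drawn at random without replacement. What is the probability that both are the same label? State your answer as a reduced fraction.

There are C(31,2) = 465 ways to draw 2 marbles.
All same label: C(6,2) + C(7,2) + C(9,2) + C(9,2) = 15 + 21 + 36 + 36 = 108.
Probability = 108/465 = 36/155.

36/155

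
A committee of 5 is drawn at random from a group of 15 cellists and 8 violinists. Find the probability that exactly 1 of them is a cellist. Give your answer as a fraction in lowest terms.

The sample space is all 5-subsets of the 23: C(23,5) = 33649.
Selections with exactly 1 cellist: choose 1 of the 15 cellists and 4 of the 8 violinists, C(15,1)·C(8,4) = 15·70 = 1050.
Probability = 1050/33649 = 150/4807.

150/4807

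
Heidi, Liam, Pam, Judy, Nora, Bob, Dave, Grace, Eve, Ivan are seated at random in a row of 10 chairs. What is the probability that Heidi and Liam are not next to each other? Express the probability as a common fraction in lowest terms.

There are 10! = 3628800 arrangements.
Arrangements with Heidi and Liam adjacent: 2·9! = 725760.
So not adjacent: 3628800 − 725760 = 2903040, probability 2903040/3628800 = 4/5.

4/5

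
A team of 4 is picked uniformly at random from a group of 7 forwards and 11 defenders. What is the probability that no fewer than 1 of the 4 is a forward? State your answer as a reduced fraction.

91/102

Total selections: C(18,4) = 3060.
The complement is all 4 are defenders: C(11,4) = 330.
Probability = 1 − 330/3060 = 2730/3060 = 91/102.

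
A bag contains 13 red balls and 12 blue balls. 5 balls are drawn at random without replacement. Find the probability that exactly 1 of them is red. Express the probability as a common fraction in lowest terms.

39/322

There are C(25,5) = 53130 ways to choose 5 from 25.
Selections with exactly 1 red: choose 1 of the 13 red and 4 of the 12 blue, C(13,1)·C(12,4) = 13·495 = 6435.
Probability = 6435/53130 = 39/322.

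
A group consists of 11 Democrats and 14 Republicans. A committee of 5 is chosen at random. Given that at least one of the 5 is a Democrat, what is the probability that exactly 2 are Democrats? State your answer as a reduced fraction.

Work in counts. Selections with at least one Democrat: C(25,5) − C(14,5) = 53130 − 2002 = 51128.
Of those, selections where exactly 2 are Democrats: C(11,2)·C(14,3) = 55·364 = 20020.
Conditional probability = 20020/51128 = 65/166.

65/166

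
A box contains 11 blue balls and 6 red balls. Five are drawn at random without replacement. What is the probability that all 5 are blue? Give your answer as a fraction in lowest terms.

There are C(17,5) = 6188 possible selections.
Selections with all blue: C(11,5) = 462.
Probability = 462/6188 = 33/442.

33/442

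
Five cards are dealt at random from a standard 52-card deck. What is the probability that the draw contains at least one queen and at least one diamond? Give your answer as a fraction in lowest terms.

229297/866320

There are C(52,5) = 2598960 possible draws.
By inclusion-exclusion on the complements, draws missing all queens or all diamonds: C(48,5) + C(39,5) − C(36,5) = 1712304 + 575757 − 376992 = 1911069.
So draws with at least one of each: 2598960 − 1911069 = 687891, probability 687891/2598960 = 229297/866320.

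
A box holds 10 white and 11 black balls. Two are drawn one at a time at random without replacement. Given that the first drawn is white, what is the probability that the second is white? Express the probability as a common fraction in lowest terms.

9/20

After removing one white, 20 remain: 9 white and 11 black.
So the probability the next is white is 9/20.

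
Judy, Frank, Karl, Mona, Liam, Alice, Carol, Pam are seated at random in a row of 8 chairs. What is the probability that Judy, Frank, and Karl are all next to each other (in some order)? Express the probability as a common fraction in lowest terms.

There are 8! = 40320 arrangements.
Treat the three as one block: 6! placements × 3! orders within the block = 720·6 = 4320.
Probability = 4320/40320 = 3/28.

3/28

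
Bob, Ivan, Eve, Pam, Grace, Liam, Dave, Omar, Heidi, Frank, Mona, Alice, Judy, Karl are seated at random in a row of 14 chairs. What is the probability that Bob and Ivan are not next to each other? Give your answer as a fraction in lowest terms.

There are 14! = 87178291200 arrangements.
Arrangements with Bob and Ivan adjacent: 2·13! = 12454041600.
So not adjacent: 87178291200 − 12454041600 = 74724249600, probability 74724249600/87178291200 = 6/7.

6/7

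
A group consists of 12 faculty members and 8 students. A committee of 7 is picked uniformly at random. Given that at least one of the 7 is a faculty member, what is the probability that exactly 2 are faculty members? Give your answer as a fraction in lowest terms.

Work in counts. Selections with at least one faculty member: C(20,7) − C(8,7) = 77520 − 8 = 77512.
Of those, selections where exactly 2 are faculty members: C(12,2)·C(8,5) = 66·56 = 3696.
Conditional probability = 3696/77512 = 462/9689.

462/9689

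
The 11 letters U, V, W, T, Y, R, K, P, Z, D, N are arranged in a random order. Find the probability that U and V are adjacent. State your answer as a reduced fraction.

2/11

There are 11! = 39916800 arrangements.
Treat U and V as a block: 10! arrangements of the blocks × 2 orders within the block = 2·3628800 = 7257600.
Probability = 7257600/39916800 = 2/11.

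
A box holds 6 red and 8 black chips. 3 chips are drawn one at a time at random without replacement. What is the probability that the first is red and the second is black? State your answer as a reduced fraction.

24/91

Multiply the conditional probabilities at each draw: 6/14 · 8/13 = 48/182 = 24/91.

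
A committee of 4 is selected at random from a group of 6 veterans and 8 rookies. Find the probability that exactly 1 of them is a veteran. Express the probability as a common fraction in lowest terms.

48/143

The sample space is all 4-subsets of the 14: C(14,4) = 1001.
Selections with exactly 1 veteran: choose 1 of the 6 veterans and 3 of the 8 rookies, C(6,1)·C(8,3) = 6·56 = 336.
Probability = 336/1001 = 48/143.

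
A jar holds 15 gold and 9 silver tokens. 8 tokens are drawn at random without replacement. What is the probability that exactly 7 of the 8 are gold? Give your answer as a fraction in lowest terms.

Total number of selections: C(24,8) = 735471.
Selections with exactly 7 gold: choose 7 of the 15 gold and 1 of the 9 silver, C(15,7)·C(9,1) = 6435·9 = 57915.
Probability = 57915/735471 = 585/7429.

585/7429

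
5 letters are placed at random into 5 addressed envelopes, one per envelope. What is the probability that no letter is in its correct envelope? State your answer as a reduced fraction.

There are 5! = 120 assignments.
By inclusion-exclusion, assignments with no fixed points: C(5,0)·5! − C(5,1)·4! + C(5,2)·3! − C(5,3)·2! + C(5,4)·1! − C(5,5)·0! = 44.
Probability = 44/120 = 11/30.

11/30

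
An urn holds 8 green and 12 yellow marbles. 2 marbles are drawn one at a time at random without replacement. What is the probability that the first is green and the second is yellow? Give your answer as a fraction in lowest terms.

Multiply the conditional probabilities at each draw: 8/20 · 12/19 = 96/380 = 24/95.

24/95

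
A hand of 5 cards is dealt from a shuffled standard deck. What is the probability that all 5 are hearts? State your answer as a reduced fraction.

33/66640

There are C(52,5) = 2598960 possible 5-card hands.
Hands that are all hearts: C(13,5) = 1287.
Probability = 1287/2598960 = 33/66640.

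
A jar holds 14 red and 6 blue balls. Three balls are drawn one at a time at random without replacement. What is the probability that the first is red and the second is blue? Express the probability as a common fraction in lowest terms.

21/95

Multiply the conditional probabilities at each draw: 14/20 · 6/19 = 84/380 = 21/95.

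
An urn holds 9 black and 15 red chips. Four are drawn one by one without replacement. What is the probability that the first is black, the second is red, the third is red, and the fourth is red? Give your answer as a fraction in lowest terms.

Multiply the conditional probabilities at each draw: 9/24 · 15/23 · 14/22 · 13/21 = 24570/255024 = 195/2024.

195/2024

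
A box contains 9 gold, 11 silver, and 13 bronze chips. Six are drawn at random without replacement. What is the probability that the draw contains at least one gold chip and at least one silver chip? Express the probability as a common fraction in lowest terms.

There are C(33,6) = 1107568 possible draws.
By inclusion-exclusion on the complements, draws missing all gold or all silver: C(24,6) + C(22,6) − C(13,6) = 134596 + 74613 − 1716 = 207493.
So draws with at least one of each: 1107568 − 207493 = 900075, probability 900075/1107568 = 81825/100688.

81825/100688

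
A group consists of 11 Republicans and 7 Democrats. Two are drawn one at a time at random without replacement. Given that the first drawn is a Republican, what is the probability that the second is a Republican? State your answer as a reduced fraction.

After removing one Republican, 17 remain: 10 Republicans and 7 Democrats.
So the probability the next is a Republican is 10/17.

10/17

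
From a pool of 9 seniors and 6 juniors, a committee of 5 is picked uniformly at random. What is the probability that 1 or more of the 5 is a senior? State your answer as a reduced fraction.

999/1001

There are C(15,5) = 3003 ways to choose the 5.
The complement is all 5 are juniors: C(6,5) = 6.
Probability = 1 − 6/3003 = 2997/3003 = 999/1001.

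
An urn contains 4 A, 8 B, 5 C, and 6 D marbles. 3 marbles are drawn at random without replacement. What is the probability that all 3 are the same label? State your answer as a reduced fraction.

90/1771

There are C(23,3) = 1771 ways to draw 3 marbles.
All same label: C(4,3) + C(8,3) + C(5,3) + C(6,3) = 4 + 56 + 10 + 20 = 90.
Probability = 90/1771.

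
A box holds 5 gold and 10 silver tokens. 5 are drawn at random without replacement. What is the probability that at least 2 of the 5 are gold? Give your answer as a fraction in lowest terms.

81/143

There are C(15,5) = 3003 ways to choose the 5.
Count the complement (fewer than 2 gold): C(5,0)·C(10,5) + C(5,1)·C(10,4) = 252 + 1050 = 1302.
Probability = 1 − 1302/3003 = 1701/3003 = 81/143.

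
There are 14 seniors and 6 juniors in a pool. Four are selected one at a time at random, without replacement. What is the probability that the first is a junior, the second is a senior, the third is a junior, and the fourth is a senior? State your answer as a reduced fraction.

91/1938

Multiply the conditional probabilities at each draw: 6/20 · 14/19 · 5/18 · 13/17 = 5460/116280 = 91/1938.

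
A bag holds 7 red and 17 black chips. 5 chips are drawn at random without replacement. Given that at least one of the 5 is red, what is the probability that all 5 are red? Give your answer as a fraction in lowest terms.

3/5188

Work in counts. Selections with at least one red: C(24,5) − C(17,5) = 42504 − 6188 = 36316.
Of those, selections where all 5 are red: C(7,5) = 21.
Conditional probability = 21/36316 = 3/5188.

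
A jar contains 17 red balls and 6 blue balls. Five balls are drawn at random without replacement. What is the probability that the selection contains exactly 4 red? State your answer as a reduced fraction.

The sample space is all 5-subsets of the 23: C(23,5) = 33649.
Selections with exactly 4 red: choose 4 of the 17 red and 1 of the 6 blue, C(17,4)·C(6,1) = 2380·6 = 14280.
Probability = 14280/33649 = 2040/4807.

2040/4807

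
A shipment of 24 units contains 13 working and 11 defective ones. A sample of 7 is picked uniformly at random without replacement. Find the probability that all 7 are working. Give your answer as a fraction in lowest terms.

13/2622

There are C(24,7) = 346104 possible selections.
Selections with all working: C(13,7) = 1716.
Probability = 1716/346104 = 13/2622.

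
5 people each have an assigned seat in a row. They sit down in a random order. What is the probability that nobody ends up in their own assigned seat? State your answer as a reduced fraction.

11/30

There are 5! = 120 seatings.
By inclusion-exclusion, seatings with no fixed points: C(5,0)·5! − C(5,1)·4! + C(5,2)·3! − C(5,3)·2! + C(5,4)·1! − C(5,5)·0! = 44.
Probability = 44/120 = 11/30.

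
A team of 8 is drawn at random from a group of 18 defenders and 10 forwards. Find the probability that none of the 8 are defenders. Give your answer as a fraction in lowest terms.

1/69069

There are C(28,8) = 3108105 possible selections.
Selections with no defenders (all forwards): C(10,8) = 45.
Probability = 45/3108105 = 1/69069.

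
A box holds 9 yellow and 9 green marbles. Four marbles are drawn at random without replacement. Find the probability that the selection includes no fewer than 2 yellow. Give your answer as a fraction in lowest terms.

121/170

There are C(18,4) = 3060 ways to choose the 4.
Favorable selections (no fewer than 2 yellow): C(9,2)·C(9,2) + C(9,3)·C(9,1) + C(9,4)·C(9,0) = 1296 + 756 + 126 = 2178.
Probability = 2178/3060 = 121/170.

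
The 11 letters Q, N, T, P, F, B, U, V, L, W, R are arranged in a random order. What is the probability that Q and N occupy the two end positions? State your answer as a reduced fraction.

1/55

There are 11! = 39916800 arrangements.
Place Q and N at the ends in 2 ways, arrange the remaining 9 in 9! = 362880 ways: 2·362880 = 725760.
Probability = 725760/39916800 = 1/55.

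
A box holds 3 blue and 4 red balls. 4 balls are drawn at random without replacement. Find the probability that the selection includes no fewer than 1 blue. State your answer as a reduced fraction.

34/35

There are C(7,4) = 35 ways to choose the 4.
The complement is all 4 are red: C(4,4) = 1.
Probability = 1 − 1/35 = 34/35.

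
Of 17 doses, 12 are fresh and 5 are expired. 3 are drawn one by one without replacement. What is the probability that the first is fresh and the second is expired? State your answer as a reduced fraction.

Multiply the conditional probabilities at each draw: 12/17 · 5/16 = 60/272 = 15/68.

15/68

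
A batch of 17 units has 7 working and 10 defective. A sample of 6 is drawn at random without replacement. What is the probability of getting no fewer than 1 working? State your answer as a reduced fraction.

There are C(17,6) = 12376 ways to choose the 6.
The complement is all 6 are defective: C(10,6) = 210.
Probability = 1 − 210/12376 = 12166/12376 = 869/884.

869/884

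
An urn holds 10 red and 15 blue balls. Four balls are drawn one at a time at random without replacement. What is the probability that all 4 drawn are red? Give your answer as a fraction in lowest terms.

Multiply the conditional probabilities at each draw: 10/25 · 9/24 · 8/23 · 7/22 = 5040/303600 = 21/1265.

21/1265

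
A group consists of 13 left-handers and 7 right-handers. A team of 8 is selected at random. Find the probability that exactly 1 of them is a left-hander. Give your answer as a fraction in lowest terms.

The sample space is all 8-subsets of the 20: C(20,8) = 125970.
Selections with exactly 1 left-hander: choose 1 of the 13 left-handers and 7 of the 7 right-handers, C(13,1)·C(7,7) = 13·1 = 13.
Probability = 13/125970 = 1/9690.

1/9690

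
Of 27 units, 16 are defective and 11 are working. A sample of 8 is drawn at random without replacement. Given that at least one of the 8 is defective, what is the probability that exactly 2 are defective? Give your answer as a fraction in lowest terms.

Work in counts. Selections with at least one defective: C(27,8) − C(11,8) = 2220075 − 165 = 2219910.
Of those, selections where exactly 2 are defective: C(16,2)·C(11,6) = 120·462 = 55440.
Conditional probability = 55440/2219910 = 24/961.

24/961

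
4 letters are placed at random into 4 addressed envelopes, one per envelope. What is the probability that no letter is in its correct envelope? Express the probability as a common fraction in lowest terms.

There are 4! = 24 assignments.
By inclusion-exclusion, assignments with no fixed points: C(4,0)·4! − C(4,1)·3! + C(4,2)·2! − C(4,3)·1! + C(4,4)·0! = 9.
Probability = 9/24 = 3/8.

3/8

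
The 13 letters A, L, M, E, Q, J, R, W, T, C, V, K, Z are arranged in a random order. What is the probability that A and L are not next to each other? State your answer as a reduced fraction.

There are 13! = 6227020800 arrangements.
Arrangements with A and L adjacent: 2·12! = 958003200.
So not adjacent: 6227020800 − 958003200 = 5269017600, probability 5269017600/6227020800 = 11/13.

11/13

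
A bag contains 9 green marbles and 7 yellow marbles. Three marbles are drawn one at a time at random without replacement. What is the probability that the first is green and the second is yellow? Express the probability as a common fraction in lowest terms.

21/80

Multiply the conditional probabilities at each draw: 9/16 · 7/15 = 63/240 = 21/80.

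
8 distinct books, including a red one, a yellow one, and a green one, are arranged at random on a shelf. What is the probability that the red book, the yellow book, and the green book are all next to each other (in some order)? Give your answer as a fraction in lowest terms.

There are 8! = 40320 arrangements.
Treat the three as one block: 6! placements × 3! orders within the block = 720·6 = 4320.
Probability = 4320/40320 = 3/28.

3/28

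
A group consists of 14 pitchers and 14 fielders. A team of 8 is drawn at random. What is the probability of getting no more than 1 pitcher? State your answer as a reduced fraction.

17/1035

Total selections: C(28,8) = 3108105.
Favorable selections (no more than 1 pitcher): C(14,0)·C(14,8) + C(14,1)·C(14,7) = 3003 + 48048 = 51051.
Probability = 51051/3108105 = 17/1035.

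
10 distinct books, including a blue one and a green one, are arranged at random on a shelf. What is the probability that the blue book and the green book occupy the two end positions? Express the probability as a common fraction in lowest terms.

There are 10! = 3628800 arrangements.
Place the blue book and the green book at the ends in 2 ways, arrange the remaining 8 in 8! = 40320 ways: 2·40320 = 80640.
Probability = 80640/3628800 = 1/45.

1/45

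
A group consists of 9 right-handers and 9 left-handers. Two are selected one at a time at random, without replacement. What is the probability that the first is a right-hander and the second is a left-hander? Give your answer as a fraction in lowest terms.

Multiply the conditional probabilities at each draw: 9/18 · 9/17 = 81/306 = 9/34.

9/34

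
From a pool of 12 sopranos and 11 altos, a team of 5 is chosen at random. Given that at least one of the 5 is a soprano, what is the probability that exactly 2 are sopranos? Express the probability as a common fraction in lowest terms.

Work in counts. Selections with at least one soprano: C(23,5) − C(11,5) = 33649 − 462 = 33187.
Of those, selections where exactly 2 are sopranos: C(12,2)·C(11,3) = 66·165 = 10890.
Conditional probability = 10890/33187 = 990/3017.

990/3017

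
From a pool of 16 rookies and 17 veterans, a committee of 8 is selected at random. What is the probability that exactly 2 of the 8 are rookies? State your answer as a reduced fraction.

The sample space is all 8-subsets of the 33: C(33,8) = 13884156.
Selections with exactly 2 rookies: choose 2 of the 16 rookies and 6 of the 17 veterans, C(16,2)·C(17,6) = 120·12376 = 1485120.
Probability = 1485120/13884156 = 9520/89001.

9520/89001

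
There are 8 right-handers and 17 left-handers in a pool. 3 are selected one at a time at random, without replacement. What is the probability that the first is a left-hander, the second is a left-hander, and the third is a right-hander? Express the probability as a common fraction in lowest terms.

272/1725

Multiply the conditional probabilities at each draw: 17/25 · 16/24 · 8/23 = 2176/13800 = 272/1725.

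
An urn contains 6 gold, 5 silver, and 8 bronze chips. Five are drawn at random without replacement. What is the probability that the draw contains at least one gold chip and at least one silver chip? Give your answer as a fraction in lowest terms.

There are C(19,5) = 11628 possible draws.
By inclusion-exclusion on the complements, draws missing all gold or all silver: C(13,5) + C(14,5) − C(8,5) = 1287 + 2002 − 56 = 3233.
So draws with at least one of each: 11628 − 3233 = 8395, probability 8395/11628.

8395/11628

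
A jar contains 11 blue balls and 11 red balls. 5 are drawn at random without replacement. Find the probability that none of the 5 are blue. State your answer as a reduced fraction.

1/57

There are C(22,5) = 26334 possible selections.
Selections with no blue (all red): C(11,5) = 462.
Probability = 462/26334 = 1/57.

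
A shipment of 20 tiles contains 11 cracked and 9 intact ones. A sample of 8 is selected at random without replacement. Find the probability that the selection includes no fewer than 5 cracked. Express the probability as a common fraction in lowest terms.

Total selections: C(20,8) = 125970.
Favorable selections (no fewer than 5 cracked): C(11,5)·C(9,3) + C(11,6)·C(9,2) + C(11,7)·C(9,1) + C(11,8)·C(9,0) = 38808 + 16632 + 2970 + 165 = 58575.
Probability = 58575/125970 = 3905/8398.

3905/8398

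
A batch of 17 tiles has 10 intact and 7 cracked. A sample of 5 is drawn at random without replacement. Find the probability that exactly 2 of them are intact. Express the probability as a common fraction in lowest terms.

There are C(17,5) = 6188 ways to choose 5 from 17.
Selections with exactly 2 intact: choose 2 of the 10 intact and 3 of the 7 cracked, C(10,2)·C(7,3) = 45·35 = 1575.
Probability = 1575/6188 = 225/884.

225/884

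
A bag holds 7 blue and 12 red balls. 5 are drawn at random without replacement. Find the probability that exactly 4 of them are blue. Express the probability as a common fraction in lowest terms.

The sample space is all 5-subsets of the 19: C(19,5) = 11628.
Selections with exactly 4 blue: choose 4 of the 7 blue and 1 of the 12 red, C(7,4)·C(12,1) = 35·12 = 420.
Probability = 420/11628 = 35/969.

35/969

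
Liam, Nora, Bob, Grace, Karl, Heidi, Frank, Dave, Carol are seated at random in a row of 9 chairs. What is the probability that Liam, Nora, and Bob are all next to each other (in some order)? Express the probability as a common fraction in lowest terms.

1/12

There are 9! = 362880 arrangements.
Treat the three as one block: 7! placements × 3! orders within the block = 5040·6 = 30240.
Probability = 30240/362880 = 1/12.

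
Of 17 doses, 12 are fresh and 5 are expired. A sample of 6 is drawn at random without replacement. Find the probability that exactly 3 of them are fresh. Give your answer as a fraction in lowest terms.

Total number of selections: C(17,6) = 12376.
Selections with exactly 3 fresh: choose 3 of the 12 fresh and 3 of the 5 expired, C(12,3)·C(5,3) = 220·10 = 2200.
Probability = 2200/12376 = 275/1547.

275/1547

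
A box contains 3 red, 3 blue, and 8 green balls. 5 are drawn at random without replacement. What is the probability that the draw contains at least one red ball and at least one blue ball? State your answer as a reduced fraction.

There are C(14,5) = 2002 possible draws.
By inclusion-exclusion on the complements, draws missing all red or all blue: C(11,5) + C(11,5) − C(8,5) = 462 + 462 − 56 = 868.
So draws with at least one of each: 2002 − 868 = 1134, probability 1134/2002 = 81/143.

81/143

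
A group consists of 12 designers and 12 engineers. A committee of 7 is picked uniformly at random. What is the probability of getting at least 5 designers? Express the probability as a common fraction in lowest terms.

Total selections: C(24,7) = 346104.
Favorable selections (at least 5 designers): C(12,5)·C(12,2) + C(12,6)·C(12,1) + C(12,7)·C(12,0) = 52272 + 11088 + 792 = 64152.
Probability = 64152/346104 = 81/437.

81/437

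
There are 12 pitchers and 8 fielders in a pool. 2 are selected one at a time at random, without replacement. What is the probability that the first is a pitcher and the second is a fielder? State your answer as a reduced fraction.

24/95

Multiply the conditional probabilities at each draw: 12/20 · 8/19 = 96/380 = 24/95.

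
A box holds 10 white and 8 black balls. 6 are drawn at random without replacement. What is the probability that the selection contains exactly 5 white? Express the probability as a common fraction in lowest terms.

Total number of selections: C(18,6) = 18564.
Selections with exactly 5 white: choose 5 of the 10 white and 1 of the 8 black, C(10,5)·C(8,1) = 252·8 = 2016.
Probability = 2016/18564 = 24/221.

24/221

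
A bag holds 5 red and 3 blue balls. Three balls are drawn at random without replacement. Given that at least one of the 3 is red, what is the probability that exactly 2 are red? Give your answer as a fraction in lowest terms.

Work in counts. Selections with at least one red: C(8,3) − C(3,3) = 56 − 1 = 55.
Of those, selections where exactly 2 are red: C(5,2)·C(3,1) = 10·3 = 30.
Conditional probability = 30/55 = 6/11.

6/11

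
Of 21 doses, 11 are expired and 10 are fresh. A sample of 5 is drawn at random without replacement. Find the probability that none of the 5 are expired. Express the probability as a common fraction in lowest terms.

4/323

There are C(21,5) = 20349 possible selections.
Selections with no expired (all fresh): C(10,5) = 252.
Probability = 252/20349 = 4/323.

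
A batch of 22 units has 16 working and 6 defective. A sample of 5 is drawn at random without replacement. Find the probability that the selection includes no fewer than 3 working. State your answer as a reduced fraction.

Total selections: C(22,5) = 26334.
Favorable selections (no fewer than 3 working): C(16,3)·C(6,2) + C(16,4)·C(6,1) + C(16,5)·C(6,0) = 8400 + 10920 + 4368 = 23688.
Probability = 23688/26334 = 188/209.

188/209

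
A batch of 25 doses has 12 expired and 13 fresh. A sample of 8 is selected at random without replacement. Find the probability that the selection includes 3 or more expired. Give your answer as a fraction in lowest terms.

1912/2185

Total selections: C(25,8) = 1081575.
Count the complement (fewer than 3 expired): C(12,0)·C(13,8) + C(12,1)·C(13,7) + C(12,2)·C(13,6) = 1287 + 20592 + 113256 = 135135.
Probability = 1 − 135135/1081575 = 946440/1081575 = 1912/2185.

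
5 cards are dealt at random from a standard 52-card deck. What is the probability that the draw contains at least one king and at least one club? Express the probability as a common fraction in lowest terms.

There are C(52,5) = 2598960 possible draws.
By inclusion-exclusion on the complements, draws missing all kings or all clubs: C(48,5) + C(39,5) − C(36,5) = 1712304 + 575757 − 376992 = 1911069.
So draws with at least one of each: 2598960 − 1911069 = 687891, probability 687891/2598960 = 229297/866320.

229297/866320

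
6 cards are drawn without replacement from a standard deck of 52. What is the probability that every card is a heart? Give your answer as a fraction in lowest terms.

33/391510

There are C(52,6) = 20358520 possible 6-card hands.
Hands that are all hearts: C(13,6) = 1716.
Probability = 1716/20358520 = 33/391510.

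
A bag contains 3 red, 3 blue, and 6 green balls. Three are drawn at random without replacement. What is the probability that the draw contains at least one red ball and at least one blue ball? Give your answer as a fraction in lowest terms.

18/55

There are C(12,3) = 220 possible draws.
By inclusion-exclusion on the complements, draws missing all red or all blue: C(9,3) + C(9,3) − C(6,3) = 84 + 84 − 20 = 148.
So draws with at least one of each: 220 − 148 = 72, probability 72/220 = 18/55.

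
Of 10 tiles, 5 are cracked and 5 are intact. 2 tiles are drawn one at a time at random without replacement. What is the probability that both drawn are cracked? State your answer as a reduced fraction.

2/9

Multiply the conditional probabilities at each draw: 5/10 · 4/9 = 20/90 = 2/9.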